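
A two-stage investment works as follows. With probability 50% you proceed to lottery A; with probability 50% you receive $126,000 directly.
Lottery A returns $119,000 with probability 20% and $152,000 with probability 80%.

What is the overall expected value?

$135,700

EV(A) = 0.2 × 119000 + 0.8 × 152000 = 23800 + 121600 = 145400
Branch B: 126000 (certain)
Overall = 0.5 × 145400 + 0.5 × 126000 = 72700 + 63000 = 135700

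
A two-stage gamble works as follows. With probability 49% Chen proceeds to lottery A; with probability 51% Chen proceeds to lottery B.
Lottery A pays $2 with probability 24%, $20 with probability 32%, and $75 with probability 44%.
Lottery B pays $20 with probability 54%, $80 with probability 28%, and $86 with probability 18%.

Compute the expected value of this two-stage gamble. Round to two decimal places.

$44.37

EV(A) = 0.24 × 2 + 0.32 × 20 + 0.44 × 75 = 0.48 + 6.4 + 33 = 39.88
EV(B) = 0.54 × 20 + 0.28 × 80 + 0.18 × 86 = 10.8 + 22.4 + 15.48 = 48.68
Overall = 0.49 × 39.88 + 0.51 × 48.68 = 19.5412 + 24.8268 = 44.368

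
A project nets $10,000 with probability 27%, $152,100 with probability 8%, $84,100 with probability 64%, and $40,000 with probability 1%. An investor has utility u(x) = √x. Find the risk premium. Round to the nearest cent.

$8,674.36

E[u] = 0.27·√10000 + 0.08·√152100 + 0.64·√84100 + 0.01·√40000 = 0.27·100 + 0.08·390 + 0.64·290 + 0.01·200 = 245.8
CE = (245.8)² = 60417.64
Risk premium = EV − CE = 69092 − 60417.64 = 8674.36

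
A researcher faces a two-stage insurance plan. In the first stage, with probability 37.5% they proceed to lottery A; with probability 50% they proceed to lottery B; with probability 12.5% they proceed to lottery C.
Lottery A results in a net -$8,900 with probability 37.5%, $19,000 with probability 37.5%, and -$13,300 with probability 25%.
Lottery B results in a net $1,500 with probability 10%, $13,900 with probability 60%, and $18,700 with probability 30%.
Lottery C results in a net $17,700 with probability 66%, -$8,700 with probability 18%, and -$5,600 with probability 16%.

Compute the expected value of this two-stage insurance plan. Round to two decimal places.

$8,375.94

EV(A) = 0.375 × (-8900) + 0.375 × 19000 + 0.25 × (-13300) = -3337.5 + 7125 − 3325 = 462.5
EV(B) = 0.1 × 1500 + 0.6 × 13900 + 0.3 × 18700 = 150 + 8340 + 5610 = 14100
EV(C) = 0.66 × 17700 + 0.18 × (-8700) + 0.16 × (-5600) = 11682 − 1566 − 896 = 9220
Overall = 0.375 × 462.5 + 0.5 × 14100 + 0.125 × 9220 = 173.4375 + 7050 + 1152.5 = 8375.9375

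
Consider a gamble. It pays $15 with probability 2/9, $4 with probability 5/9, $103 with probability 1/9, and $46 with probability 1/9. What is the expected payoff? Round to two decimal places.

EV = 2/9 × 15 + 5/9 × 4 + 1/9 × 103 + 1/9 × 46 = 3.3333 + 2.2222 + 11.4444 + 5.1111 = 22.1111

$22.11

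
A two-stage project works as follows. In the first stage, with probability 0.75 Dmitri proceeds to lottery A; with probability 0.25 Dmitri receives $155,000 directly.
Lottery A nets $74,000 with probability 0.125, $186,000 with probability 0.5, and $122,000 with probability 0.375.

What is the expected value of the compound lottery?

EV(A) = 0.125 × 74000 + 0.5 × 186000 + 0.375 × 122000 = 9250 + 93000 + 45750 = 148000
Branch B: 155000 (certain)
Overall = 0.75 × 148000 + 0.25 × 155000 = 111000 + 38750 = 149750

$149,750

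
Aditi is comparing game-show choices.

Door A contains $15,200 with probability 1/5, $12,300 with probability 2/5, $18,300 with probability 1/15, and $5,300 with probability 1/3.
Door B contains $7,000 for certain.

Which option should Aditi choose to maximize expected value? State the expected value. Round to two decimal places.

Door A = 1/5 × 15200 + 2/5 × 12300 + 1/15 × 18300 + 1/3 × 5300 = 3040 + 4920 + 1220 + 1766.6667 = 10946.6667
Door B: 7000 (certain)

Door A ($10,946.67)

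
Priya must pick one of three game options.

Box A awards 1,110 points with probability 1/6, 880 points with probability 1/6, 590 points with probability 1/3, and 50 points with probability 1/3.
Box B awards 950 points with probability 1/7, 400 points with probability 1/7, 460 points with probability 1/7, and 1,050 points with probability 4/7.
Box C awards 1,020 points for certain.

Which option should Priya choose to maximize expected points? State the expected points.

Box C (1,020 points)

Box A = 1/6 × 1110 + 1/6 × 880 + 1/3 × 590 + 1/3 × 50 = 185 + 146.6667 + 196.6667 + 16.6667 = 545
Box B = 1/7 × 950 + 1/7 × 400 + 1/7 × 460 + 4/7 × 1050 = 135.7143 + 57.1429 + 65.7143 + 600 = 858.5714
Box C: 1020 (certain)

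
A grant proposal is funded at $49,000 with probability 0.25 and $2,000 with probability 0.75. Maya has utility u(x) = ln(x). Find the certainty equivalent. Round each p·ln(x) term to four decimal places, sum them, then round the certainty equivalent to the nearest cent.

$4,449.74

E[u] = 0.25·ln(49000) + 0.75·ln(2000) = 2.6999 + 5.7007 = 8.4006
CE = e^8.4006 ≈ 4449.74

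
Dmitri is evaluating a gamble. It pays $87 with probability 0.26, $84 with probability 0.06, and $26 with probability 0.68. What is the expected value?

$45.34

EV = 0.26 × 87 + 0.06 × 84 + 0.68 × 26 = 22.62 + 5.04 + 17.68 = 45.34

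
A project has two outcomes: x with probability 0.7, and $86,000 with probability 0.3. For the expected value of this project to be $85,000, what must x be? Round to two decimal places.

x = $84,571.43

0.7·x + 0.3·86000 = 85000
0.7·x = 85000 − 25800 = 59200
x = 59200 / 0.7 = 84571.4286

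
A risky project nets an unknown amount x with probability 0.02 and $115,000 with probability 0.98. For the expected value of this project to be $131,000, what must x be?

0.02·x + 0.98·115000 = 131000
0.02·x = 131000 − 112700 = 18300
x = 18300 / 0.02 = 915000

x = $915,000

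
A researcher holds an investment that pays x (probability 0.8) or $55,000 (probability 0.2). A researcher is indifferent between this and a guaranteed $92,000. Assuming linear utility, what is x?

0.8·x + 0.2·55000 = 92000
0.8·x = 92000 − 11000 = 81000
x = 81000 / 0.8 = 101250

x = $101,250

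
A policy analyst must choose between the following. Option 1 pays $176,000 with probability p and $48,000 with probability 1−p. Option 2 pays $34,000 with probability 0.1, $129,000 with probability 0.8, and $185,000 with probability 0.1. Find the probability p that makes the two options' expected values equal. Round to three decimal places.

p = 0.602

EV(Option 2) = 0.1 × 34000 + 0.8 × 129000 + 0.1 × 185000 = 3400 + 103200 + 18500 = 125100
p·176000 + (1−p)·48000 = 125100
128000p + 48000 = 125100
p = (125100 − 48000) / 128000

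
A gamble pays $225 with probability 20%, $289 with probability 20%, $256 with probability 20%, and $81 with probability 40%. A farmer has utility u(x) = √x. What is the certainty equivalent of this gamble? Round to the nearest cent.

$174.24

E[u] = 0.2·√225 + 0.2·√289 + 0.2·√256 + 0.4·√81 = 0.2·15 + 0.2·17 + 0.2·16 + 0.4·9 = 13.2
CE = (13.2)² = 174.24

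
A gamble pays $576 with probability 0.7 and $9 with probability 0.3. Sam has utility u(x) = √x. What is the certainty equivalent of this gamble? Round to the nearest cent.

E[u] = 0.7·√576 + 0.3·√9 = 0.7·24 + 0.3·3 = 17.7
CE = (17.7)² = 313.29

$313.29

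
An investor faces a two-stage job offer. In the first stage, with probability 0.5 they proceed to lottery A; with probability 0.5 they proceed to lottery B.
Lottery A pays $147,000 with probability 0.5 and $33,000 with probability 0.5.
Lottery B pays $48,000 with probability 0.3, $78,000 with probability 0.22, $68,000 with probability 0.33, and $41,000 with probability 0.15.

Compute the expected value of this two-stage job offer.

$75,075

EV(A) = 0.5 × 147000 + 0.5 × 33000 = 73500 + 16500 = 90000
EV(B) = 0.3 × 48000 + 0.22 × 78000 + 0.33 × 68000 + 0.15 × 41000 = 14400 + 17160 + 22440 + 6150 = 60150
Overall = 0.5 × 90000 + 0.5 × 60150 = 45000 + 30075 = 75075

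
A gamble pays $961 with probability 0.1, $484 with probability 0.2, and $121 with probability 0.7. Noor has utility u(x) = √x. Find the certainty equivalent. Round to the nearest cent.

$231.04

E[u] = 0.1·√961 + 0.2·√484 + 0.7·√121 = 0.1·31 + 0.2·22 + 0.7·11 = 15.2
CE = (15.2)² = 231.04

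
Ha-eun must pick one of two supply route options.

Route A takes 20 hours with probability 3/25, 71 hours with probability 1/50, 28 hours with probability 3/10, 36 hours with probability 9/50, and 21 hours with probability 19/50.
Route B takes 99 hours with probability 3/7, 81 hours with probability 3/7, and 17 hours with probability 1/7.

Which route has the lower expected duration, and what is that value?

Route A = 3/25 × 20 + 1/50 × 71 + 3/10 × 28 + 9/50 × 36 + 19/50 × 21 = 2.4 + 1.42 + 8.4 + 6.48 + 7.98 = 26.68
Route B = 3/7 × 99 + 3/7 × 81 + 1/7 × 17 = 42.4286 + 34.7143 + 2.4286 = 79.5714

Route A (26.68 hours)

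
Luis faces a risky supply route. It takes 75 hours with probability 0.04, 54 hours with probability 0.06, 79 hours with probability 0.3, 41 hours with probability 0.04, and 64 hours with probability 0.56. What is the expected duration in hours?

67.42 hours

EV = 0.04 × 75 + 0.06 × 54 + 0.3 × 79 + 0.04 × 41 + 0.56 × 64 = 3 + 3.24 + 23.7 + 1.64 + 35.84 = 67.42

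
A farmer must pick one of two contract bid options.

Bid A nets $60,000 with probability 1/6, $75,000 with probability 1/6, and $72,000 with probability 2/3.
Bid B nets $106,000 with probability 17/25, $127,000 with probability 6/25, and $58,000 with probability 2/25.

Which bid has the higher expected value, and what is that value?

Bid A = 1/6 × 60000 + 1/6 × 75000 + 2/3 × 72000 = 10000 + 12500 + 48000 = 70500
Bid B = 17/25 × 106000 + 6/25 × 127000 + 2/25 × 58000 = 72080 + 30480 + 4640 = 107200

Bid B ($107,200)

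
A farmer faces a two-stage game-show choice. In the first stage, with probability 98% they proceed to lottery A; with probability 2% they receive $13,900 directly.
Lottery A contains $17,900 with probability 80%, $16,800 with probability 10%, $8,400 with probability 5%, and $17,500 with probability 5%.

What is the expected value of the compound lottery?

$17,227.10

EV(A) = 0.8 × 17900 + 0.1 × 16800 + 0.05 × 8400 + 0.05 × 17500 = 14320 + 1680 + 420 + 875 = 17295
Branch B: 13900 (certain)
Overall = 0.98 × 17295 + 0.02 × 13900 = 16949.1 + 278 = 17227.1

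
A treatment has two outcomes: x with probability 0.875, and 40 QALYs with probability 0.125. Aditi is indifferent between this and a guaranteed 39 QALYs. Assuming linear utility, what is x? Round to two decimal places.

0.875·x + 0.125·40 = 39
0.875·x = 39 − 5 = 34
x = 34 / 0.875 = 38.8571

x = 38.86 QALYs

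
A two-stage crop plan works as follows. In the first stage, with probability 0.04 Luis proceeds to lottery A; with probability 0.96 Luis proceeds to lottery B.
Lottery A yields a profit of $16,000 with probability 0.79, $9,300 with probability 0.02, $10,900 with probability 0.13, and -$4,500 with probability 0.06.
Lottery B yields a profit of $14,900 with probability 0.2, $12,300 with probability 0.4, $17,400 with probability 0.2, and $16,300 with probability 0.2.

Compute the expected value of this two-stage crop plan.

$14,613.32

EV(A) = 0.79 × 16000 + 0.02 × 9300 + 0.13 × 10900 + 0.06 × (-4500) = 12640 + 186 + 1417 − 270 = 13973
EV(B) = 0.2 × 14900 + 0.4 × 12300 + 0.2 × 17400 + 0.2 × 16300 = 2980 + 4920 + 3480 + 3260 = 14640
Overall = 0.04 × 13973 + 0.96 × 14640 = 558.92 + 14054.4 = 14613.32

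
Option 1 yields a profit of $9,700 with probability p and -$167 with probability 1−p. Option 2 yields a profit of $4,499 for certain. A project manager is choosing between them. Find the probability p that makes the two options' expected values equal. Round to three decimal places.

p·9700 + (1−p)·(-167) = 4499
9867p − 167 = 4499
p = (4499 + 167) / 9867

p = 0.473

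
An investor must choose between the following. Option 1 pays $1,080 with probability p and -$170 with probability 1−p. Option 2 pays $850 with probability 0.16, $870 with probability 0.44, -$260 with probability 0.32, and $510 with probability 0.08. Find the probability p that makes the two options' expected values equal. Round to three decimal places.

p = 0.517

EV(Option 2) = 0.16 × 850 + 0.44 × 870 + 0.32 × (-260) + 0.08 × 510 = 136 + 382.8 − 83.2 + 40.8 = 476.4
p·1080 + (1−p)·(-170) = 476.4
1250p − 170 = 476.4
p = (476.4 + 170) / 1250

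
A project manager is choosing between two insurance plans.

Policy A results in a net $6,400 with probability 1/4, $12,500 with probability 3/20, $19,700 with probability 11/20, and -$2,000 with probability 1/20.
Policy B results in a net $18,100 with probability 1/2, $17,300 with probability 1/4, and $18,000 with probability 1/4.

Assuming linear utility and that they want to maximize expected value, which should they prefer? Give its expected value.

Policy B ($17,875)

Policy A = 1/4 × 6400 + 3/20 × 12500 + 11/20 × 19700 + 1/20 × (-2000) = 1600 + 1875 + 10835 − 100 = 14210
Policy B = 1/2 × 18100 + 1/4 × 17300 + 1/4 × 18000 = 9050 + 4325 + 4500 = 17875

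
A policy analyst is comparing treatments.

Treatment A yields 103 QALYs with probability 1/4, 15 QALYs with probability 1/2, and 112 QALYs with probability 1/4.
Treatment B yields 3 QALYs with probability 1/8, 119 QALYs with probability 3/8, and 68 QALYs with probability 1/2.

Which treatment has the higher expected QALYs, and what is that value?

Treatment B (79 QALYs)

Treatment A = 1/4 × 103 + 1/2 × 15 + 1/4 × 112 = 25.75 + 7.5 + 28 = 61.25
Treatment B = 1/8 × 3 + 3/8 × 119 + 1/2 × 68 = 0.375 + 44.625 + 34 = 79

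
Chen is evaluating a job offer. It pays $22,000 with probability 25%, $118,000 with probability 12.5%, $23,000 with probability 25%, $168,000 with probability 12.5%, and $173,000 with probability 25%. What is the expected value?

$90,250

EV = 0.25 × 22000 + 0.125 × 118000 + 0.25 × 23000 + 0.125 × 168000 + 0.25 × 173000 = 5500 + 14750 + 5750 + 21000 + 43250 = 90250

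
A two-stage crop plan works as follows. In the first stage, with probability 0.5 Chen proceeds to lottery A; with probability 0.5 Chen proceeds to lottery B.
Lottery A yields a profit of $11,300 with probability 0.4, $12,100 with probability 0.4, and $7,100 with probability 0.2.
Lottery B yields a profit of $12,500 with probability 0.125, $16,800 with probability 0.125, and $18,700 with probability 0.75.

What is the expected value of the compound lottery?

$14,233.75

EV(A) = 0.4 × 11300 + 0.4 × 12100 + 0.2 × 7100 = 4520 + 4840 + 1420 = 10780
EV(B) = 0.125 × 12500 + 0.125 × 16800 + 0.75 × 18700 = 1562.5 + 2100 + 14025 = 17687.5
Overall = 0.5 × 10780 + 0.5 × 17687.5 = 5390 + 8843.75 = 14233.75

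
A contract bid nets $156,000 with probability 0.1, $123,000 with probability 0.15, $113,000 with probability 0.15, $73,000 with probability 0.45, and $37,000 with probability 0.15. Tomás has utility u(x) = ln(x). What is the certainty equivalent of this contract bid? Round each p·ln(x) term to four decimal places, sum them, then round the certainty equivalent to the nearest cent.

E[u] = 0.1·ln(156000) + 0.15·ln(123000) + 0.15·ln(113000) + 0.45·ln(73000) + 0.15·ln(37000) = 1.1958 + 1.7580 + 1.7453 + 5.0392 + 1.5778 = 11.3161
CE = e^11.3161 ≈ 82133.40

$82,133.40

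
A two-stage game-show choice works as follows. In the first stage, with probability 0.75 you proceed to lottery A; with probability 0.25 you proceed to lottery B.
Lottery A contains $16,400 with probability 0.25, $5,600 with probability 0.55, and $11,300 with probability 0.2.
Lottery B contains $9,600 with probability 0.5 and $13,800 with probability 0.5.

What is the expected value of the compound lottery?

$10,005

EV(A) = 0.25 × 16400 + 0.55 × 5600 + 0.2 × 11300 = 4100 + 3080 + 2260 = 9440
EV(B) = 0.5 × 9600 + 0.5 × 13800 = 4800 + 6900 = 11700
Overall = 0.75 × 9440 + 0.25 × 11700 = 7080 + 2925 = 10005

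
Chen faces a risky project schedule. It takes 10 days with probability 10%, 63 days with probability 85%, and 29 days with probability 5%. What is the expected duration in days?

56 days

EV = 0.1 × 10 + 0.85 × 63 + 0.05 × 29 = 1 + 53.55 + 1.45 = 56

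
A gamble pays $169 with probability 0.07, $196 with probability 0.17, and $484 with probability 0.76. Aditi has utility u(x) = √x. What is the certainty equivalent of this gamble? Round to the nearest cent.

E[u] = 0.07·√169 + 0.17·√196 + 0.76·√484 = 0.07·13 + 0.17·14 + 0.76·22 = 20.01
CE = (20.01)² = 400.4001

$400.40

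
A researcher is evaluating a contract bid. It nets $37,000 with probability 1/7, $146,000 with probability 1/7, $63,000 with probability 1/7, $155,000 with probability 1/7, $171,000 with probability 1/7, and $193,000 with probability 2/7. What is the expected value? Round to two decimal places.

$136,857.14

EV = 1/7 × 37000 + 1/7 × 146000 + 1/7 × 63000 + 1/7 × 155000 + 1/7 × 171000 + 2/7 × 193000 = 5285.7143 + 20857.1429 + 9000 + 22142.8571 + 24428.5714 + 55142.8571 = 136857.1429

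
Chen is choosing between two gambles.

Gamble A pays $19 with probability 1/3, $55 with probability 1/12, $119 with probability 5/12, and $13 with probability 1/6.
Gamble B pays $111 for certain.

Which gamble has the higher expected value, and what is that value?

Gamble A = 1/3 × 19 + 1/12 × 55 + 5/12 × 119 + 1/6 × 13 = 6.3333 + 4.5833 + 49.5833 + 2.1667 = 62.6667
Gamble B: 111 (certain)

Gamble B ($111)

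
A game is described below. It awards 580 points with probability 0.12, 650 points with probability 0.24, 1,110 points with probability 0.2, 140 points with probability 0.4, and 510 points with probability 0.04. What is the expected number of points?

524 points

EV = 0.12 × 580 + 0.24 × 650 + 0.2 × 1110 + 0.4 × 140 + 0.04 × 510 = 69.6 + 156 + 222 + 56 + 20.4 = 524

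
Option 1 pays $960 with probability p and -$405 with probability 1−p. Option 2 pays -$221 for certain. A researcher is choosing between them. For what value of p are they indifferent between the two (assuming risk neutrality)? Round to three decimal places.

p = 0.135

p·960 + (1−p)·(-405) = -221
1365p − 405 = -221
p = (-221 + 405) / 1365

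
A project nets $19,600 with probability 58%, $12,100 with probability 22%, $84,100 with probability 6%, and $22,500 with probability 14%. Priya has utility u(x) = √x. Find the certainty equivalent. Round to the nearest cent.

$20,678.44

E[u] = 0.58·√19600 + 0.22·√12100 + 0.06·√84100 + 0.14·√22500 = 0.58·140 + 0.22·110 + 0.06·290 + 0.14·150 = 143.8
CE = (143.8)² = 20678.44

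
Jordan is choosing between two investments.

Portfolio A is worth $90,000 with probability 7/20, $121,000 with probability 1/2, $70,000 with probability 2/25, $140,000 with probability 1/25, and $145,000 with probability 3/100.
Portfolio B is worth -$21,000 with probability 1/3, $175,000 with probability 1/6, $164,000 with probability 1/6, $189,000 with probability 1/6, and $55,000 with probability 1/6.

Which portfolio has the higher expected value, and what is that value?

Portfolio A = 7/20 × 90000 + 1/2 × 121000 + 2/25 × 70000 + 1/25 × 140000 + 3/100 × 145000 = 31500 + 60500 + 5600 + 5600 + 4350 = 107550
Portfolio B = 1/3 × (-21000) + 1/6 × 175000 + 1/6 × 164000 + 1/6 × 189000 + 1/6 × 55000 = -7000 + 29166.6667 + 27333.3333 + 31500 + 9166.6667 = 90166.6667

Portfolio A ($107,550)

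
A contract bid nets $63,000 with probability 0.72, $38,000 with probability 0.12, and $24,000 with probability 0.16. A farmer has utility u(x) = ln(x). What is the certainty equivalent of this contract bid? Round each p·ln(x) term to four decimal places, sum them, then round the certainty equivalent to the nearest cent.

$50,802.46

E[u] = 0.72·ln(63000) + 0.12·ln(38000) + 0.16·ln(24000) = 7.9566 + 1.2654 + 1.6137 = 10.8357
CE = e^10.8357 ≈ 50802.46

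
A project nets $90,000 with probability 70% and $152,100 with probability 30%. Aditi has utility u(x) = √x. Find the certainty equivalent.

$106,929

E[u] = 0.7·√90000 + 0.3·√152100 = 0.7·300 + 0.3·390 = 327
CE = (327)² = 106929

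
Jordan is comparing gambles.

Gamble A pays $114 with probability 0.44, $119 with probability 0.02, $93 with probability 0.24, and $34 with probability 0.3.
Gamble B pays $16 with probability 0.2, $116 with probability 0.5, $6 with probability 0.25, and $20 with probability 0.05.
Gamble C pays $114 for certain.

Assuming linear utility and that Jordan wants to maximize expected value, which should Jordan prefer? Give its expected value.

Gamble C ($114)

Gamble A = 0.44 × 114 + 0.02 × 119 + 0.24 × 93 + 0.3 × 34 = 50.16 + 2.38 + 22.32 + 10.2 = 85.06
Gamble B = 0.2 × 16 + 0.5 × 116 + 0.25 × 6 + 0.05 × 20 = 3.2 + 58 + 1.5 + 1 = 63.7
Gamble C: 114 (certain)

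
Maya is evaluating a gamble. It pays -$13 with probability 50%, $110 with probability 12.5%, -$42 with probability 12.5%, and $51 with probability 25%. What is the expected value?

EV = 0.5 × (-13) + 0.125 × 110 + 0.125 × (-42) + 0.25 × 51 = -6.5 + 13.75 − 5.25 + 12.75 = 14.75

$14.75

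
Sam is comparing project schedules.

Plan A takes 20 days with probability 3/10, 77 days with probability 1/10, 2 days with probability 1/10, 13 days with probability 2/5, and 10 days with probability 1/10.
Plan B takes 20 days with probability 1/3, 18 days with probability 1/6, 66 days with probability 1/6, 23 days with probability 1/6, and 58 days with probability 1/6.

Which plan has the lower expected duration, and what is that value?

Plan A (20.1 days)

Plan A = 3/10 × 20 + 1/10 × 77 + 1/10 × 2 + 2/5 × 13 + 1/10 × 10 = 6 + 7.7 + 0.2 + 5.2 + 1 = 20.1
Plan B = 1/3 × 20 + 1/6 × 18 + 1/6 × 66 + 1/6 × 23 + 1/6 × 58 = 6.6667 + 3 + 11 + 3.8333 + 9.6667 = 34.1667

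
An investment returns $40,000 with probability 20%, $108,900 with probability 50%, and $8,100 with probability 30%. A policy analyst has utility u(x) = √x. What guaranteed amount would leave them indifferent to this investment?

E[u] = 0.2·√40000 + 0.5·√108900 + 0.3·√8100 = 0.2·200 + 0.5·330 + 0.3·90 = 232
CE = (232)² = 53824

$53,824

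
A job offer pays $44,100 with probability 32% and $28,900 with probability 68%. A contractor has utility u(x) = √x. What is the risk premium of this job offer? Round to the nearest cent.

E[u] = 0.32·√44100 + 0.68·√28900 = 0.32·210 + 0.68·170 = 182.8
CE = (182.8)² = 33415.84
Risk premium = EV − CE = 33764 − 33415.84 = 348.16

$348.16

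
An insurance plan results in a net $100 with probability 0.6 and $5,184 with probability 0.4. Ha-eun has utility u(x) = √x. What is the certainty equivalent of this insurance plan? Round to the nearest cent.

E[u] = 0.6·√100 + 0.4·√5184 = 0.6·10 + 0.4·72 = 34.8
CE = (34.8)² = 1211.04

$1,211.04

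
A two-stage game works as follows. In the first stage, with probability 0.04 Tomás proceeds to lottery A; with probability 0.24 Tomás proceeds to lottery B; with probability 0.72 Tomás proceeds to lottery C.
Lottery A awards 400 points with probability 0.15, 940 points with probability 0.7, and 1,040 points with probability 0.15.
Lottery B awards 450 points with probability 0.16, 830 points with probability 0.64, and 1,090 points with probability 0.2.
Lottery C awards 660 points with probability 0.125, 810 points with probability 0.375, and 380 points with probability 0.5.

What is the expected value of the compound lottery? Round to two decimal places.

EV(A) = 0.15 × 400 + 0.7 × 940 + 0.15 × 1040 = 60 + 658 + 156 = 874
EV(B) = 0.16 × 450 + 0.64 × 830 + 0.2 × 1090 = 72 + 531.2 + 218 = 821.2
EV(C) = 0.125 × 660 + 0.375 × 810 + 0.5 × 380 = 82.5 + 303.75 + 190 = 576.25
Overall = 0.04 × 874 + 0.24 × 821.2 + 0.72 × 576.25 = 34.96 + 197.088 + 414.9 = 646.948

646.95 points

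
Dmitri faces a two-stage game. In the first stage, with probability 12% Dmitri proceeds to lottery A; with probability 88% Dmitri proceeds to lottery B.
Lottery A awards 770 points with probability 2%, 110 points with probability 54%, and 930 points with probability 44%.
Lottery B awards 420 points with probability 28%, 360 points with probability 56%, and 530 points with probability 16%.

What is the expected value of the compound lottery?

EV(A) = 0.02 × 770 + 0.54 × 110 + 0.44 × 930 = 15.4 + 59.4 + 409.2 = 484
EV(B) = 0.28 × 420 + 0.56 × 360 + 0.16 × 530 = 117.6 + 201.6 + 84.8 = 404
Overall = 0.12 × 484 + 0.88 × 404 = 58.08 + 355.52 = 413.6

413.6 points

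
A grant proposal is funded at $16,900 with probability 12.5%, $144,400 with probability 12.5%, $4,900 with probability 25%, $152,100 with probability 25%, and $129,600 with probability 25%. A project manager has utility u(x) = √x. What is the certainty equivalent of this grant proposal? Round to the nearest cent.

E[u] = 0.125·√16900 + 0.125·√144400 + 0.25·√4900 + 0.25·√152100 + 0.25·√129600 = 0.125·130 + 0.125·380 + 0.25·70 + 0.25·390 + 0.25·360 = 268.75
CE = (268.75)² = 72226.5625

$72,226.56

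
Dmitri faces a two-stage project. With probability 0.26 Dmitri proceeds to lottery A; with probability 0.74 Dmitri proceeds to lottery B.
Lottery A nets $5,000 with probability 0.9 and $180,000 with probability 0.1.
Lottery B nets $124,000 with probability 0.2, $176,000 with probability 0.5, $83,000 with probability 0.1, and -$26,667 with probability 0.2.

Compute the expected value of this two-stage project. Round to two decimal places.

EV(A) = 0.9 × 5000 + 0.1 × 180000 = 4500 + 18000 = 22500
EV(B) = 0.2 × 124000 + 0.5 × 176000 + 0.1 × 83000 + 0.2 × (-26667) = 24800 + 88000 + 8300 − 5333.4 = 115766.6
Overall = 0.26 × 22500 + 0.74 × 115766.6 = 5850 + 85667.284 = 91517.284

$91,517.28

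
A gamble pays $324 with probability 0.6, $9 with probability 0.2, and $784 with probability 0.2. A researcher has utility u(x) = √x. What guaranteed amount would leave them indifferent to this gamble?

E[u] = 0.6·√324 + 0.2·√9 + 0.2·√784 = 0.6·18 + 0.2·3 + 0.2·28 = 17
CE = (17)² = 289

$289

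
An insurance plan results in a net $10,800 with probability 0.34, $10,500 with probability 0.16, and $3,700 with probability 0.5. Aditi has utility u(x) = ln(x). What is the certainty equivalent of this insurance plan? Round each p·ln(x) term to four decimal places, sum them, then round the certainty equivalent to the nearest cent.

$6,293.04

E[u] = 0.34·ln(10800) + 0.16·ln(10500) + 0.5·ln(3700) = 3.1577 + 1.4815 + 4.1080 = 8.7472
CE = e^8.7472 ≈ 6293.04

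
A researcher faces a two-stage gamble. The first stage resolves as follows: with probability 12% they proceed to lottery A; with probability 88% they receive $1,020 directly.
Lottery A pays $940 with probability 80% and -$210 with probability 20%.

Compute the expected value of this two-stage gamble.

$982.80

EV(A) = 0.8 × 940 + 0.2 × (-210) = 752 − 42 = 710
Branch B: 1020 (certain)
Overall = 0.12 × 710 + 0.88 × 1020 = 85.2 + 897.6 = 982.8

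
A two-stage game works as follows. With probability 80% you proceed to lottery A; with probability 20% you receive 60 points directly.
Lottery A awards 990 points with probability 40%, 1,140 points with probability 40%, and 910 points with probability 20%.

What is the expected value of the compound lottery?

839.2 points

EV(A) = 0.4 × 990 + 0.4 × 1140 + 0.2 × 910 = 396 + 456 + 182 = 1034
Branch B: 60 (certain)
Overall = 0.8 × 1034 + 0.2 × 60 = 827.2 + 12 = 839.2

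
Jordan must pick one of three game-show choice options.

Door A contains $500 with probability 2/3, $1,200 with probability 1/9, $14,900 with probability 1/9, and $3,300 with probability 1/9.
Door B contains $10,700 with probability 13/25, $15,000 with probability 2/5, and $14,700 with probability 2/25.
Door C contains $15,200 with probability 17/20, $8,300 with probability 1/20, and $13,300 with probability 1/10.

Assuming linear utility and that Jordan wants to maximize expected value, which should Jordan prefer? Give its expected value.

Door A = 2/3 × 500 + 1/9 × 1200 + 1/9 × 14900 + 1/9 × 3300 = 333.3333 + 133.3333 + 1655.5556 + 366.6667 = 2488.8889
Door B = 13/25 × 10700 + 2/5 × 15000 + 2/25 × 14700 = 5564 + 6000 + 1176 = 12740
Door C = 17/20 × 15200 + 1/20 × 8300 + 1/10 × 13300 = 12920 + 415 + 1330 = 14665

Door C ($14,665)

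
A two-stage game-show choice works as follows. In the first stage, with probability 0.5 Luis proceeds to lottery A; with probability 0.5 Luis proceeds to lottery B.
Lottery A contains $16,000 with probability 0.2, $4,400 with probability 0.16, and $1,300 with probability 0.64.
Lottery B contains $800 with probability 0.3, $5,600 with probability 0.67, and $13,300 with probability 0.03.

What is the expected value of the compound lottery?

EV(A) = 0.2 × 16000 + 0.16 × 4400 + 0.64 × 1300 = 3200 + 704 + 832 = 4736
EV(B) = 0.3 × 800 + 0.67 × 5600 + 0.03 × 13300 = 240 + 3752 + 399 = 4391
Overall = 0.5 × 4736 + 0.5 × 4391 = 2368 + 2195.5 = 4563.5

$4,563.50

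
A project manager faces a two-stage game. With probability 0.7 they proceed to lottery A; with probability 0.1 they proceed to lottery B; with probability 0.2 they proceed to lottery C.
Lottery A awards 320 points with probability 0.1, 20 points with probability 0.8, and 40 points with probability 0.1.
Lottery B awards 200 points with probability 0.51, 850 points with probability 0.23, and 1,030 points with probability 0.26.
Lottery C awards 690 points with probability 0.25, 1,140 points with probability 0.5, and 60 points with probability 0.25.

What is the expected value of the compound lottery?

244.43 points

EV(A) = 0.1 × 320 + 0.8 × 20 + 0.1 × 40 = 32 + 16 + 4 = 52
EV(B) = 0.51 × 200 + 0.23 × 850 + 0.26 × 1030 = 102 + 195.5 + 267.8 = 565.3
EV(C) = 0.25 × 690 + 0.5 × 1140 + 0.25 × 60 = 172.5 + 570 + 15 = 757.5
Overall = 0.7 × 52 + 0.1 × 565.3 + 0.2 × 757.5 = 36.4 + 56.53 + 151.5 = 244.43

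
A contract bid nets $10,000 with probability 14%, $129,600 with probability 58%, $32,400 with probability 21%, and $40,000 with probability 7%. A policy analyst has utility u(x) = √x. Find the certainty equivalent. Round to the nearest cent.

E[u] = 0.14·√10000 + 0.58·√129600 + 0.21·√32400 + 0.07·√40000 = 0.14·100 + 0.58·360 + 0.21·180 + 0.07·200 = 274.6
CE = (274.6)² = 75405.16

$75,405.16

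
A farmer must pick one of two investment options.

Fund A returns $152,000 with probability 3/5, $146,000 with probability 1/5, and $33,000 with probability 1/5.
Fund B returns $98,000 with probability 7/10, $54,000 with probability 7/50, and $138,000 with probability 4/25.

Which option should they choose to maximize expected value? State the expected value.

Fund A ($127,000)

Fund A = 3/5 × 152000 + 1/5 × 146000 + 1/5 × 33000 = 91200 + 29200 + 6600 = 127000
Fund B = 7/10 × 98000 + 7/50 × 54000 + 4/25 × 138000 = 68600 + 7560 + 22080 = 98240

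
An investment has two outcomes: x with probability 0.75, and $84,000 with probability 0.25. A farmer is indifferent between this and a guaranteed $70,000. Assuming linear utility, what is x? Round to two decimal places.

0.75·x + 0.25·84000 = 70000
0.75·x = 70000 − 21000 = 49000
x = 49000 / 0.75 = 65333.3333

x = $65,333.33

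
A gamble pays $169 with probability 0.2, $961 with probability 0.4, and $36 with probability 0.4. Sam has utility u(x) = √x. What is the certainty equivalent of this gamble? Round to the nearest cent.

$302.76

E[u] = 0.2·√169 + 0.4·√961 + 0.4·√36 = 0.2·13 + 0.4·31 + 0.4·6 = 17.4
CE = (17.4)² = 302.76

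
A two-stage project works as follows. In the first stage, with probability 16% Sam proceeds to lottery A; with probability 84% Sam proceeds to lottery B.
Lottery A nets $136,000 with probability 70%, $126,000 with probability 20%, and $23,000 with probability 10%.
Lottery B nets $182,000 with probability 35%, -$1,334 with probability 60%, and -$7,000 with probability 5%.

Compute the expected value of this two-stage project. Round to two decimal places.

$72,173.66

EV(A) = 0.7 × 136000 + 0.2 × 126000 + 0.1 × 23000 = 95200 + 25200 + 2300 = 122700
EV(B) = 0.35 × 182000 + 0.6 × (-1334) + 0.05 × (-7000) = 63700 − 800.4 − 350 = 62549.6
Overall = 0.16 × 122700 + 0.84 × 62549.6 = 19632 + 52541.664 = 72173.664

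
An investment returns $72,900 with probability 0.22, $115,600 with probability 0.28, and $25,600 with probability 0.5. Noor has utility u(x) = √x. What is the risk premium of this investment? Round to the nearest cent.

E[u] = 0.22·√72900 + 0.28·√115600 + 0.5·√25600 = 0.22·270 + 0.28·340 + 0.5·160 = 234.6
CE = (234.6)² = 55037.16
Risk premium = EV − CE = 61206 − 55037.16 = 6168.84

$6,168.84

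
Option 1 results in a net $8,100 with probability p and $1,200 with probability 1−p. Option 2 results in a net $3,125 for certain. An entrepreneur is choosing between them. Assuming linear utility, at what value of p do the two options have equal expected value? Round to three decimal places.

p = 0.279

p·8100 + (1−p)·1200 = 3125
6900p + 1200 = 3125
p = (3125 − 1200) / 6900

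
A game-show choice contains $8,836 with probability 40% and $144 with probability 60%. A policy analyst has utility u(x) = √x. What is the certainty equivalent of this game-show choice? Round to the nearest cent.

$2,007.04

E[u] = 0.4·√8836 + 0.6·√144 = 0.4·94 + 0.6·12 = 44.8
CE = (44.8)² = 2007.04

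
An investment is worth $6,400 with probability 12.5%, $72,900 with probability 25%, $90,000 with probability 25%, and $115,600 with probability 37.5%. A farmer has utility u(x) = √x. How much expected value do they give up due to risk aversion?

E[u] = 0.125·√6400 + 0.25·√72900 + 0.25·√90000 + 0.375·√115600 = 0.125·80 + 0.25·270 + 0.25·300 + 0.375·340 = 280
CE = (280)² = 78400
Risk premium = EV − CE = 84875 − 78400 = 6475

$6,475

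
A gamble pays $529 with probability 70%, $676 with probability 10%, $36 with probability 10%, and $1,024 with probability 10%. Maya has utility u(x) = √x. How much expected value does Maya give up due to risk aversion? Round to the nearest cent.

$37.65

E[u] = 0.7·√529 + 0.1·√676 + 0.1·√36 + 0.1·√1024 = 0.7·23 + 0.1·26 + 0.1·6 + 0.1·32 = 22.5
CE = (22.5)² = 506.25
Risk premium = EV − CE = 543.9 − 506.25 = 37.65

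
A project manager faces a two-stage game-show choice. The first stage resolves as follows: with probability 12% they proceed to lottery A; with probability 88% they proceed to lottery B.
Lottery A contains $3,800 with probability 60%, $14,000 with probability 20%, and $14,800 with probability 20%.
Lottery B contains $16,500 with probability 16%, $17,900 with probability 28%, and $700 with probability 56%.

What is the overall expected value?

EV(A) = 0.6 × 3800 + 0.2 × 14000 + 0.2 × 14800 = 2280 + 2800 + 2960 = 8040
EV(B) = 0.16 × 16500 + 0.28 × 17900 + 0.56 × 700 = 2640 + 5012 + 392 = 8044
Overall = 0.12 × 8040 + 0.88 × 8044 = 964.8 + 7078.72 = 8043.52

$8,043.52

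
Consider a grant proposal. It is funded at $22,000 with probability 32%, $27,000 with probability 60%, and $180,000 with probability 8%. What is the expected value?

$37,640

EV = 0.32 × 22000 + 0.6 × 27000 + 0.08 × 180000 = 7040 + 16200 + 14400 = 37640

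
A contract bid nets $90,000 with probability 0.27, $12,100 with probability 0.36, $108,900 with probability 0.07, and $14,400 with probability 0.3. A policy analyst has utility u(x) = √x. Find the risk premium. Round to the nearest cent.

E[u] = 0.27·√90000 + 0.36·√12100 + 0.07·√108900 + 0.3·√14400 = 0.27·300 + 0.36·110 + 0.07·330 + 0.3·120 = 179.7
CE = (179.7)² = 32292.09
Risk premium = EV − CE = 40599 − 32292.09 = 8306.91

$8,306.91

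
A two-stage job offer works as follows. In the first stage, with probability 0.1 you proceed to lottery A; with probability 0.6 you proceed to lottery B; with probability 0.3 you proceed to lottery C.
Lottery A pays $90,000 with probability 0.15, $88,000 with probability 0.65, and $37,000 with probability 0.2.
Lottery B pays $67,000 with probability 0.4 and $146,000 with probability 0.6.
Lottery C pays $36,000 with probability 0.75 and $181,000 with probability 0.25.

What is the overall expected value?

$98,125

EV(A) = 0.15 × 90000 + 0.65 × 88000 + 0.2 × 37000 = 13500 + 57200 + 7400 = 78100
EV(B) = 0.4 × 67000 + 0.6 × 146000 = 26800 + 87600 = 114400
EV(C) = 0.75 × 36000 + 0.25 × 181000 = 27000 + 45250 = 72250
Overall = 0.1 × 78100 + 0.6 × 114400 + 0.3 × 72250 = 7810 + 68640 + 21675 = 98125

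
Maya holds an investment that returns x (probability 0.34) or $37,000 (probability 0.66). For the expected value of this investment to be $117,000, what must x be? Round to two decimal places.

0.34·x + 0.66·37000 = 117000
0.34·x = 117000 − 24420 = 92580
x = 92580 / 0.34 = 272294.1176

x = $272,294.12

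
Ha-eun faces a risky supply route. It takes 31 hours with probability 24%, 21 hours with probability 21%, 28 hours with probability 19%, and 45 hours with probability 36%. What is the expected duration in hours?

33.37 hours

EV = 0.24 × 31 + 0.21 × 21 + 0.19 × 28 + 0.36 × 45 = 7.44 + 4.41 + 5.32 + 16.2 = 33.37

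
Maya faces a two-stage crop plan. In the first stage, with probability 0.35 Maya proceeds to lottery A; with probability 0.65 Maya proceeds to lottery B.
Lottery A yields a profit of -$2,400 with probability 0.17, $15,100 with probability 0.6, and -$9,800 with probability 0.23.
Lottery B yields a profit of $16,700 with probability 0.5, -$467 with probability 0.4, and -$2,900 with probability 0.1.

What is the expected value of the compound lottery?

$7,356.88

EV(A) = 0.17 × (-2400) + 0.6 × 15100 + 0.23 × (-9800) = -408 + 9060 − 2254 = 6398
EV(B) = 0.5 × 16700 + 0.4 × (-467) + 0.1 × (-2900) = 8350 − 186.8 − 290 = 7873.2
Overall = 0.35 × 6398 + 0.65 × 7873.2 = 2239.3 + 5117.58 = 7356.88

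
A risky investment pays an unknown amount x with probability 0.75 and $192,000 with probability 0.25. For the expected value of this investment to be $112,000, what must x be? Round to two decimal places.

x = $85,333.33

0.75·x + 0.25·192000 = 112000
0.75·x = 112000 − 48000 = 64000
x = 64000 / 0.75 = 85333.3333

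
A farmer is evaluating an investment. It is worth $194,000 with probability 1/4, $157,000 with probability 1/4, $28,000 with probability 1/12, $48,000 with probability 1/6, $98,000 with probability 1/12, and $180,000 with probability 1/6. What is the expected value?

$136,250

EV = 1/4 × 194000 + 1/4 × 157000 + 1/12 × 28000 + 1/6 × 48000 + 1/12 × 98000 + 1/6 × 180000 = 48500 + 39250 + 2333.3333 + 8000 + 8166.6667 + 30000 = 136250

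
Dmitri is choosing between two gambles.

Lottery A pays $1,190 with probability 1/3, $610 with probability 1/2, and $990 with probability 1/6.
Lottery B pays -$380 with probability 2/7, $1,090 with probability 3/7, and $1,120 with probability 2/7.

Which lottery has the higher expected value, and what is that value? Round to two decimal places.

Lottery A ($866.67)

Lottery A = 1/3 × 1190 + 1/2 × 610 + 1/6 × 990 = 396.6667 + 305 + 165 = 866.6667
Lottery B = 2/7 × (-380) + 3/7 × 1090 + 2/7 × 1120 = -108.5714 + 467.1429 + 320 = 678.5714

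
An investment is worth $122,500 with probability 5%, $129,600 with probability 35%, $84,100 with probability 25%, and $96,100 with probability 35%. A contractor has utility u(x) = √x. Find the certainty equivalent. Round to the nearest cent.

E[u] = 0.05·√122500 + 0.35·√129600 + 0.25·√84100 + 0.35·√96100 = 0.05·350 + 0.35·360 + 0.25·290 + 0.35·310 = 324.5
CE = (324.5)² = 105300.25

$105,300.25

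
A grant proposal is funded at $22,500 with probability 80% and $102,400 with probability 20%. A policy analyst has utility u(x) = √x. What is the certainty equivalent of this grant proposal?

E[u] = 0.8·√22500 + 0.2·√102400 = 0.8·150 + 0.2·320 = 184
CE = (184)² = 33856

$33,856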